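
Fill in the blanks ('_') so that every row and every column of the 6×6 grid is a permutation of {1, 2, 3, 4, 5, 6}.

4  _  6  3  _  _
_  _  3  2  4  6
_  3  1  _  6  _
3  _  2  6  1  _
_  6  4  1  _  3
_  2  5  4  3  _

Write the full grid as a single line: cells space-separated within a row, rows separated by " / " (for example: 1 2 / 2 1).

At row 3, column 4: row 3 has {1,3,6}; column 4 has {1,2,3,4,6}; that leaves 5.
At row 6, column 6: row 6 has {2,3,4,5}; column 6 has {3,6}; that leaves 1.
At row 3, column 1: row 3 has {1,3,5,6}; column 1 has {3,4}; that leaves 2.
At row 3, column 6: row 3 has {1,2,3,5,6}; column 6 has {1,3,6}; that leaves 4.
At row 4, column 6: row 4 has {1,2,3,6}; column 6 has {1,3,4,6}; that leaves 5.
At row 5, column 1: row 5 has {1,3,4,6}; column 1 has {2,3,4}; that leaves 5.
At row 5, column 5: row 5 has {1,3,4,5,6}; column 5 has {1,3,4,6}; that leaves 2.
At row 6, column 1: row 6 has {1,2,3,4,5}; column 1 has {2,3,4,5}; that leaves 6.
At row 1, column 5: row 1 has {3,4,6}; column 5 has {1,2,3,4,6}; that leaves 5.
At row 1, column 6: row 1 has {3,4,5,6}; column 6 has {1,3,4,5,6}; that leaves 2.
At row 2, column 1: row 2 has {2,3,4,6}; column 1 has {2,3,4,5,6}; that leaves 1.
At row 2, column 2: row 2 has {1,2,3,4,6}; column 2 has {2,3,6}; that leaves 5.
At row 4, column 2: row 4 has {1,2,3,5,6}; column 2 has {2,3,5,6}; that leaves 4.
At row 1, column 2: row 1 has {2,3,4,5,6}; column 2 has {2,3,4,5,6}; that leaves 1.

4 1 6 3 5 2 / 1 5 3 2 4 6 / 2 3 1 5 6 4 / 3 4 2 6 1 5 / 5 6 4 1 2 3 / 6 2 5 4 3 1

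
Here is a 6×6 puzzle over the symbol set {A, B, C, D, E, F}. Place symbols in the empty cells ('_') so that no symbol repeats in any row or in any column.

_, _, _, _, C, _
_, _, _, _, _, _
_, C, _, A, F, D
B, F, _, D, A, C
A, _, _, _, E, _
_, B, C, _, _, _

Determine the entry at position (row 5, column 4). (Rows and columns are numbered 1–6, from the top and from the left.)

C

(r3,c1) = E
(r3,c3) = B
(r4,c3) = E
(r5,c2) = D
(r5,c3) = F
(r5,c6) = B
(r6,c5) = D
(r2,c5) = B
(r5,c4) = C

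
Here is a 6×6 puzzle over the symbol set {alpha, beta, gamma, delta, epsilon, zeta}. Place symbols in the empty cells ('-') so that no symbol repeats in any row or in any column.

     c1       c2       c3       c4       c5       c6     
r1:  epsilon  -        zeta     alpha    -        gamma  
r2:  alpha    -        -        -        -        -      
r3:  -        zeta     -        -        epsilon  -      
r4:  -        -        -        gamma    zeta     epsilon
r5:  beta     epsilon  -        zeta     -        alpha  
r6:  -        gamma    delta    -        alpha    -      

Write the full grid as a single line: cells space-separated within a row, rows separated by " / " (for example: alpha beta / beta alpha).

epsilon delta zeta alpha beta gamma / alpha beta epsilon delta gamma zeta / gamma zeta alpha beta epsilon delta / delta alpha beta gamma zeta epsilon / beta epsilon gamma zeta delta alpha / zeta gamma delta epsilon alpha beta

(r4,c1) = delta
(r5,c3) = gamma
(r5,c5) = delta
(r6,c1) = zeta
(r6,c6) = beta
(r1,c5) = beta
(r2,c5) = gamma
(r3,c1) = gamma
(r3,c6) = delta
(r6,c4) = epsilon
(r1,c2) = delta
(r2,c2) = beta
(r2,c3) = epsilon
(r2,c4) = delta
(r2,c6) = zeta
(r3,c4) = beta
(r4,c2) = alpha
(r4,c3) = beta
(r3,c3) = alpha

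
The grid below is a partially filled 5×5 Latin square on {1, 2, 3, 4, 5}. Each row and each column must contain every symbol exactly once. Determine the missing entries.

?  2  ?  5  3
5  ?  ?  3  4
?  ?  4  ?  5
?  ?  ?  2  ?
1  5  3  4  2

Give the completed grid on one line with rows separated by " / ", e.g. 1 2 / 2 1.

4 2 1 5 3 / 5 1 2 3 4 / 2 3 4 1 5 / 3 4 5 2 1 / 1 5 3 4 2

(r1,c1) = 4
(r1,c3) = 1
(r2,c2) = 1
(r2,c3) = 2
(r3,c2) = 3
(r3,c4) = 1
(r4,c1) = 3
(r4,c2) = 4
(r4,c3) = 5
(r4,c5) = 1
(r3,c1) = 2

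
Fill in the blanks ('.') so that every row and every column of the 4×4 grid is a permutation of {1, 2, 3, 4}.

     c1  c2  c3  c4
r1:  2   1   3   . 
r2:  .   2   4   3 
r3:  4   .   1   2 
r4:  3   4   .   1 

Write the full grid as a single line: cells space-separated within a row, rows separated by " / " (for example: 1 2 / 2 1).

row 1 has {1,2,3}; column 4 has {1,2,3} — only 4 is left for (r1,c4).
row 2 has {2,3,4}; column 1 has {2,3,4} — only 1 is left for (r2,c1).
row 3 has {1,2,4}; column 2 has {1,2,4} — only 3 is left for (r3,c2).
row 4 has {1,3,4}; column 3 has {1,3,4} — only 2 is left for (r4,c3).

2 1 3 4 / 1 2 4 3 / 4 3 1 2 / 3 4 2 1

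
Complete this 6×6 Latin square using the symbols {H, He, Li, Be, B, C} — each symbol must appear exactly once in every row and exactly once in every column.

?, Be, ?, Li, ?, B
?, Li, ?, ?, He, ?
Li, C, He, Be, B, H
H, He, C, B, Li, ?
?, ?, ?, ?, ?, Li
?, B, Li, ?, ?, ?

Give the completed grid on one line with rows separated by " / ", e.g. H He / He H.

He Be H Li C B / B Li Be H He C / Li C He Be B H / H He C B Li Be / C H B He Be Li / Be B Li C H He

Cell (r1,c3): row 1 has {Li,Be,B}; column 3 has {He,Li,C} → H.
Cell (r1,c5): row 1 has {H,Li,Be,B}; column 5 has {He,Li,B} → C.
Cell (r4,c6): row 4 has {H,He,Li,B,C}; column 6 has {H,Li,B} → Be.
Cell (r5,c2): row 5 has {Li}; column 2 has {He,Li,Be,B,C} → H.
Cell (r5,c5): row 5 has {H,Li}; column 5 has {He,Li,B,C} → Be.
Cell (r6,c5): row 6 has {Li,B}; column 5 has {He,Li,Be,B,C} → H.
Cell (r1,c1): row 1 has {H,Li,Be,B,C}; column 1 has {H,Li} → He.
Cell (r2,c6): row 2 has {He,Li}; column 6 has {H,Li,Be,B} → C.
Cell (r5,c3): row 5 has {H,Li,Be}; column 3 has {H,He,Li,C} → B.
Cell (r6,c6): row 6 has {H,Li,B}; column 6 has {H,Li,Be,B,C} → He.
Cell (r2,c3): row 2 has {He,Li,C}; column 3 has {H,He,Li,B,C} → Be.
Cell (r2,c4): row 2 has {He,Li,Be,C}; column 4 has {Li,Be,B} → H.
Cell (r5,c1): row 5 has {H,Li,Be,B}; column 1 has {H,He,Li} → C.
Cell (r5,c4): row 5 has {H,Li,Be,B,C}; column 4 has {H,Li,Be,B} → He.
Cell (r6,c1): row 6 has {H,He,Li,B}; column 1 has {H,He,Li,C} → Be.
Cell (r6,c4): row 6 has {H,He,Li,Be,B}; column 4 has {H,He,Li,Be,B} → C.
Cell (r2,c1): row 2 has {H,He,Li,Be,C}; column 1 has {H,He,Li,Be,C} → B.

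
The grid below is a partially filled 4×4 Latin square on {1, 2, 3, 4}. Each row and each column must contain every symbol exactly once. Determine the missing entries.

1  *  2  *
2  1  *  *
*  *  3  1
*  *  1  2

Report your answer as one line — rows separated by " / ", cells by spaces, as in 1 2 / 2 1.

1 3 2 4 / 2 1 4 3 / 4 2 3 1 / 3 4 1 2

(r2,c3) = 4
(r2,c4) = 3
(r3,c1) = 4
(r3,c2) = 2
(r4,c1) = 3
(r4,c2) = 4
(r1,c2) = 3
(r1,c4) = 4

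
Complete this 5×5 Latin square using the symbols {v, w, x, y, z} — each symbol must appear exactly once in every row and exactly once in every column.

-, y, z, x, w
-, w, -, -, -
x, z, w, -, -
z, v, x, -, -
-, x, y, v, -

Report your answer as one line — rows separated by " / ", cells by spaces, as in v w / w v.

v y z x w / y w v z x / x z w y v / z v x w y / w x y v z

(r1,c1) = v
(r2,c1) = y
(r2,c3) = v
(r2,c4) = z
(r2,c5) = x
(r3,c4) = y
(r3,c5) = v
(r4,c4) = w
(r4,c5) = y
(r5,c1) = w
(r5,c5) = z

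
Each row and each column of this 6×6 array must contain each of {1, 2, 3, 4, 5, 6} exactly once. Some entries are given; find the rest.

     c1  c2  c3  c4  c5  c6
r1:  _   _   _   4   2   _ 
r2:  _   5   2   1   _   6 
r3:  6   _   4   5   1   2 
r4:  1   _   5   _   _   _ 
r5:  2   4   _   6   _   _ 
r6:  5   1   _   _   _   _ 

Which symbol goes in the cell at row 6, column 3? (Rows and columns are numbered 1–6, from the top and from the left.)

6

(r1,c1) = 3
(r1,c2) = 6
(r1,c3) = 1
(r1,c6) = 5
(r2,c1) = 4
(r2,c5) = 3
(r3,c2) = 3
(r4,c2) = 2
(r4,c4) = 3
(r4,c6) = 4
(r5,c3) = 3
(r5,c5) = 5
(r5,c6) = 1
(r6,c3) = 6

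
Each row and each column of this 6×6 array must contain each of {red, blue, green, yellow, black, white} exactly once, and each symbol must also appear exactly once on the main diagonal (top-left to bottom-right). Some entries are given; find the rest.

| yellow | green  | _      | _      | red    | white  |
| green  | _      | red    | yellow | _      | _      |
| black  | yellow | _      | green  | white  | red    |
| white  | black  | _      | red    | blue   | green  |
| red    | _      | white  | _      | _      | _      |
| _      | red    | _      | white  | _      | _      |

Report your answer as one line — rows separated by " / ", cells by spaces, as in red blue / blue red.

Cell (r2,c5): row 2 has {red,green,yellow}; column 5 has {red,blue,white} → black.
Cell (r2,c6): row 2 has {red,green,yellow,black}; column 6 has {red,green,white} → blue.
Cell (r3,c3): row 3 has {red,green,yellow,black,white}; column 3 has {red,white}; the diagonal has {red,yellow} → blue.
Cell (r4,c3): row 4 has {red,blue,green,black,white}; column 3 has {red,blue,white} → yellow.
Cell (r5,c2): row 5 has {red,white}; column 2 has {red,green,yellow,black} → blue.
Cell (r5,c4): row 5 has {red,blue,white}; column 4 has {red,green,yellow,white} → black.
Cell (r5,c5): row 5 has {red,blue,black,white}; column 5 has {red,blue,black,white}; the diagonal has {red,blue,yellow} → green.
Cell (r5,c6): row 5 has {red,blue,green,black,white}; column 6 has {red,blue,green,white} → yellow.
Cell (r6,c1): row 6 has {red,white}; column 1 has {red,green,yellow,black,white} → blue.
Cell (r6,c5): row 6 has {red,blue,white}; column 5 has {red,blue,green,black,white} → yellow.
Cell (r6,c6): row 6 has {red,blue,yellow,white}; column 6 has {red,blue,green,yellow,white}; the diagonal has {red,blue,green,yellow} → black.
Cell (r1,c3): row 1 has {red,green,yellow,white}; column 3 has {red,blue,yellow,white} → black.
Cell (r1,c4): row 1 has {red,green,yellow,black,white}; column 4 has {red,green,yellow,black,white} → blue.
Cell (r2,c2): row 2 has {red,blue,green,yellow,black}; column 2 has {red,blue,green,yellow,black}; the diagonal has {red,blue,green,yellow,black} → white.
Cell (r6,c3): row 6 has {red,blue,yellow,black,white}; column 3 has {red,blue,yellow,black,white} → green.

yellow green black blue red white / green white red yellow black blue / black yellow blue green white red / white black yellow red blue green / red blue white black green yellow / blue red green white yellow black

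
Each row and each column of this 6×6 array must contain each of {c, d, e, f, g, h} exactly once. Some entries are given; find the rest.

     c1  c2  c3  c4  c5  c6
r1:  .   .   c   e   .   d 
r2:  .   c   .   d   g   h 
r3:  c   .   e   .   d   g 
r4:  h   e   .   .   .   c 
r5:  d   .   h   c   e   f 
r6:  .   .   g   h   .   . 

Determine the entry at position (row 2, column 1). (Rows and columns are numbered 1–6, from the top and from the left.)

(r2,c3): row 2 has {c,d,g,h}; column 3 has {c,e,g,h}, so it must be f.
(r3,c4): row 3 has {c,d,e,g}; column 4 has {c,d,e,h}, so it must be f.
(r4,c3): row 4 has {c,e,h}; column 3 has {c,e,f,g,h}, so it must be d.
(r4,c4): row 4 has {c,d,e,h}; column 4 has {c,d,e,f,h}, so it must be g.
(r4,c5): row 4 has {c,d,e,g,h}; column 5 has {d,e,g}, so it must be f.
(r5,c2): row 5 has {c,d,e,f,h}; column 2 has {c,e}, so it must be g.
(r6,c5): row 6 has {g,h}; column 5 has {d,e,f,g}, so it must be c.
(r6,c6): row 6 has {c,g,h}; column 6 has {c,d,f,g,h}, so it must be e.
(r1,c5): row 1 has {c,d,e}; column 5 has {c,d,e,f,g}, so it must be h.
(r2,c1): row 2 has {c,d,f,g,h}; column 1 has {c,d,h}, so it must be e.

e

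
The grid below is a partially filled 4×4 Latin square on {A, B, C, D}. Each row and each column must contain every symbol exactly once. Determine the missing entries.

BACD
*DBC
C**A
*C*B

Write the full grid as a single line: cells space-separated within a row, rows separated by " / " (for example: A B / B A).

B A C D / A D B C / C B D A / D C A B

Cell (r2,c1): row 2 has {B,C,D}; column 1 has {B,C} → A.
Cell (r3,c2): row 3 has {A,C}; column 2 has {A,C,D} → B.
Cell (r3,c3): row 3 has {A,B,C}; column 3 has {B,C} → D.
Cell (r4,c1): row 4 has {B,C}; column 1 has {A,B,C} → D.
Cell (r4,c3): row 4 has {B,C,D}; column 3 has {B,C,D} → A.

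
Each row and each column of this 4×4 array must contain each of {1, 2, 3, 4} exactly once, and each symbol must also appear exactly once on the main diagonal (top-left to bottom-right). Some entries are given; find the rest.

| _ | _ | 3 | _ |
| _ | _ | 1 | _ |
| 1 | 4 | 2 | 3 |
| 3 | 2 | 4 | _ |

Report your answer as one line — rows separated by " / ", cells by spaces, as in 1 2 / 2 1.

4 1 3 2 / 2 3 1 4 / 1 4 2 3 / 3 2 4 1

(r1,c1): row 1 has {3}; column 1 has {1,3}; the diagonal has {2}, so it must be 4.
(r1,c2): row 1 has {3,4}; column 2 has {2,4}, so it must be 1.
(r1,c4): row 1 has {1,3,4}; column 4 has {3}, so it must be 2.
(r2,c1): row 2 has {1}; column 1 has {1,3,4}, so it must be 2.
(r2,c2): row 2 has {1,2}; column 2 has {1,2,4}; the diagonal has {2,4}, so it must be 3.
(r2,c4): row 2 has {1,2,3}; column 4 has {2,3}, so it must be 4.
(r4,c4): row 4 has {2,3,4}; column 4 has {2,3,4}; the diagonal has {2,3,4}, so it must be 1.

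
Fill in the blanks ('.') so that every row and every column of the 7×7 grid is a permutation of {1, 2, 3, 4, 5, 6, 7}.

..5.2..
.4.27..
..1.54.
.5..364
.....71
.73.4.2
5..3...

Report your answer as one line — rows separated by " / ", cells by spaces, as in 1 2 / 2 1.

7 1 5 4 2 3 6 / 3 4 6 2 7 1 5 / 6 2 1 7 5 4 3 / 2 5 7 1 3 6 4 / 4 3 2 5 6 7 1 / 1 7 3 6 4 5 2 / 5 6 4 3 1 2 7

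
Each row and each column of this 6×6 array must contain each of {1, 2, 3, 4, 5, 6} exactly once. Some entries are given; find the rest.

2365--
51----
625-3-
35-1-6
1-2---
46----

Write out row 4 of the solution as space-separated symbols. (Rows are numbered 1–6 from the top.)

3 5 4 1 2 6

(r3,c4) = 4
(r3,c6) = 1
(r4,c3) = 4
(r4,c5) = 2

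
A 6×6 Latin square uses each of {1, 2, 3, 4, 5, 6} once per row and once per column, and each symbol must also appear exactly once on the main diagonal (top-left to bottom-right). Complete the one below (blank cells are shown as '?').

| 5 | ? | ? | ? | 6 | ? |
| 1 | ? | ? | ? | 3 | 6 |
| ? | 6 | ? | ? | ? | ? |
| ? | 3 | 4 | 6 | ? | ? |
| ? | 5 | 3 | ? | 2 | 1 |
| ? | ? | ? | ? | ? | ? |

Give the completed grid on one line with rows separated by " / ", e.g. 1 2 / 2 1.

Cell (r2,c2): row 2 has {1,3,6}; column 2 has {3,5,6}; the diagonal has {2,5,6} → 4.
Cell (r3,c3): row 3 has {6}; column 3 has {3,4}; the diagonal has {2,4,5,6} → 1.
Cell (r4,c1): row 4 has {3,4,6}; column 1 has {1,5} → 2.
Cell (r4,c6): row 4 has {2,3,4,6}; column 6 has {1,6} → 5.
Cell (r5,c4): row 5 has {1,2,3,5}; column 4 has {6} → 4.
Cell (r6,c6): row 6 is empty so far; column 6 has {1,5,6}; the diagonal has {1,2,4,5,6} → 3.
Cell (r1,c3): row 1 has {5,6}; column 3 has {1,3,4} → 2.
Cell (r1,c6): row 1 has {2,5,6}; column 6 has {1,3,5,6} → 4.
Cell (r2,c3): row 2 has {1,3,4,6}; column 3 has {1,2,3,4} → 5.
Cell (r2,c4): row 2 has {1,3,4,5,6}; column 4 has {4,6} → 2.
Cell (r3,c6): row 3 has {1,6}; column 6 has {1,3,4,5,6} → 2.
Cell (r4,c5): row 4 has {2,3,4,5,6}; column 5 has {2,3,6} → 1.
Cell (r5,c1): row 5 has {1,2,3,4,5}; column 1 has {1,2,5} → 6.
Cell (r6,c1): row 6 has {3}; column 1 has {1,2,5,6} → 4.
Cell (r6,c3): row 6 has {3,4}; column 3 has {1,2,3,4,5} → 6.
Cell (r6,c5): row 6 has {3,4,6}; column 5 has {1,2,3,6} → 5.
Cell (r1,c2): row 1 has {2,4,5,6}; column 2 has {3,4,5,6} → 1.
Cell (r1,c4): row 1 has {1,2,4,5,6}; column 4 has {2,4,6} → 3.
Cell (r3,c1): row 3 has {1,2,6}; column 1 has {1,2,4,5,6} → 3.
Cell (r3,c4): row 3 has {1,2,3,6}; column 4 has {2,3,4,6} → 5.
Cell (r3,c5): row 3 has {1,2,3,5,6}; column 5 has {1,2,3,5,6} → 4.
Cell (r6,c2): row 6 has {3,4,5,6}; column 2 has {1,3,4,5,6} → 2.
Cell (r6,c4): row 6 has {2,3,4,5,6}; column 4 has {2,3,4,5,6} → 1.

5 1 2 3 6 4 / 1 4 5 2 3 6 / 3 6 1 5 4 2 / 2 3 4 6 1 5 / 6 5 3 4 2 1 / 4 2 6 1 5 3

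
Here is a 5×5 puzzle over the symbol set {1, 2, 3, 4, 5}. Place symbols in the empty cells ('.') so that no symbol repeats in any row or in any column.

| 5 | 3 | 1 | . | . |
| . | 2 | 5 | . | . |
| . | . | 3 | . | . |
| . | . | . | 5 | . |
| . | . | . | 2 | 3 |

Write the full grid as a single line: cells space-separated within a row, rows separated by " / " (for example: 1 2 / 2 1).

At row 1, column 4: row 1 has {1,3,5}; column 4 has {2,5}; that leaves 4.
At row 1, column 5: row 1 has {1,3,4,5}; column 5 has {3}; that leaves 2.
At row 3, column 4: row 3 has {3}; column 4 has {2,4,5}; that leaves 1.
At row 5, column 3: row 5 has {2,3}; column 3 has {1,3,5}; that leaves 4.
At row 2, column 4: row 2 has {2,5}; column 4 has {1,2,4,5}; that leaves 3.
At row 4, column 3: row 4 has {5}; column 3 has {1,3,4,5}; that leaves 2.
At row 5, column 1: row 5 has {2,3,4}; column 1 has {5}; that leaves 1.
At row 5, column 2: row 5 has {1,2,3,4}; column 2 has {2,3}; that leaves 5.
At row 2, column 1: row 2 has {2,3,5}; column 1 has {1,5}; that leaves 4.
At row 2, column 5: row 2 has {2,3,4,5}; column 5 has {2,3}; that leaves 1.
At row 3, column 1: row 3 has {1,3}; column 1 has {1,4,5}; that leaves 2.
At row 3, column 2: row 3 has {1,2,3}; column 2 has {2,3,5}; that leaves 4.
At row 3, column 5: row 3 has {1,2,3,4}; column 5 has {1,2,3}; that leaves 5.
At row 4, column 1: row 4 has {2,5}; column 1 has {1,2,4,5}; that leaves 3.
At row 4, column 2: row 4 has {2,3,5}; column 2 has {2,3,4,5}; that leaves 1.
At row 4, column 5: row 4 has {1,2,3,5}; column 5 has {1,2,3,5}; that leaves 4.

5 3 1 4 2 / 4 2 5 3 1 / 2 4 3 1 5 / 3 1 2 5 4 / 1 5 4 2 3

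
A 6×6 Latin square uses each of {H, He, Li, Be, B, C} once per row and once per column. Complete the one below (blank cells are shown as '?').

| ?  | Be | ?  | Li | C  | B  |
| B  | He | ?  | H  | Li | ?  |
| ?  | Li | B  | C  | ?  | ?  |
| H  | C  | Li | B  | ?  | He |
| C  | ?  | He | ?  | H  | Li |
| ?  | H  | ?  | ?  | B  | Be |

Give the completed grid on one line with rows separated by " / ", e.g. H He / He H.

He Be H Li C B / B He Be H Li C / Be Li B C He H / H C Li B Be He / C B He Be H Li / Li H C He B Be

At row 1, column 1: row 1 has {Li,Be,B,C}; column 1 has {H,B,C}; that leaves He.
At row 1, column 3: row 1 has {He,Li,Be,B,C}; column 3 has {He,Li,B}; that leaves H.
At row 2, column 6: row 2 has {H,He,Li,B}; column 6 has {He,Li,Be,B}; that leaves C.
At row 3, column 1: row 3 has {Li,B,C}; column 1 has {H,He,B,C}; that leaves Be.
At row 3, column 5: row 3 has {Li,Be,B,C}; column 5 has {H,Li,B,C}; that leaves He.
At row 3, column 6: row 3 has {He,Li,Be,B,C}; column 6 has {He,Li,Be,B,C}; that leaves H.
At row 4, column 5: row 4 has {H,He,Li,B,C}; column 5 has {H,He,Li,B,C}; that leaves Be.
At row 5, column 2: row 5 has {H,He,Li,C}; column 2 has {H,He,Li,Be,C}; that leaves B.
At row 5, column 4: row 5 has {H,He,Li,B,C}; column 4 has {H,Li,B,C}; that leaves Be.
At row 6, column 1: row 6 has {H,Be,B}; column 1 has {H,He,Be,B,C}; that leaves Li.
At row 6, column 3: row 6 has {H,Li,Be,B}; column 3 has {H,He,Li,B}; that leaves C.
At row 6, column 4: row 6 has {H,Li,Be,B,C}; column 4 has {H,Li,Be,B,C}; that leaves He.
At row 2, column 3: row 2 has {H,He,Li,B,C}; column 3 has {H,He,Li,B,C}; that leaves Be.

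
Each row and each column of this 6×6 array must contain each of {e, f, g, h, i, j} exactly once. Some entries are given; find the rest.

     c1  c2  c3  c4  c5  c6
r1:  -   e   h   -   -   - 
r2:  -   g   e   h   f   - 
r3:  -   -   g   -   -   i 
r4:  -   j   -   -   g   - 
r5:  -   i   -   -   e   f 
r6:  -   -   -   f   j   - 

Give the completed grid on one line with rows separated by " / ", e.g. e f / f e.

f e h j i g / i g e h f j / j f g e h i / e j f i g h / h i j g e f / g h i f j e

Cell (r1,c5): row 1 has {e,h}; column 5 has {e,f,g,j} → i.
Cell (r2,c6): row 2 has {e,f,g,h}; column 6 has {f,i} → j.
Cell (r3,c5): row 3 has {g,i}; column 5 has {e,f,g,i,j} → h.
Cell (r5,c3): row 5 has {e,f,i}; column 3 has {e,g,h} → j.
Cell (r5,c4): row 5 has {e,f,i,j}; column 4 has {f,h} → g.
Cell (r6,c2): row 6 has {f,j}; column 2 has {e,g,i,j} → h.
Cell (r6,c3): row 6 has {f,h,j}; column 3 has {e,g,h,j} → i.
Cell (r1,c4): row 1 has {e,h,i}; column 4 has {f,g,h} → j.
Cell (r1,c6): row 1 has {e,h,i,j}; column 6 has {f,i,j} → g.
Cell (r2,c1): row 2 has {e,f,g,h,j}; column 1 is empty so far → i.
Cell (r3,c2): row 3 has {g,h,i}; column 2 has {e,g,h,i,j} → f.
Cell (r3,c4): row 3 has {f,g,h,i}; column 4 has {f,g,h,j} → e.
Cell (r4,c3): row 4 has {g,j}; column 3 has {e,g,h,i,j} → f.
Cell (r4,c4): row 4 has {f,g,j}; column 4 has {e,f,g,h,j} → i.
Cell (r5,c1): row 5 has {e,f,g,i,j}; column 1 has {i} → h.
Cell (r6,c6): row 6 has {f,h,i,j}; column 6 has {f,g,i,j} → e.
Cell (r1,c1): row 1 has {e,g,h,i,j}; column 1 has {h,i} → f.
Cell (r3,c1): row 3 has {e,f,g,h,i}; column 1 has {f,h,i} → j.
Cell (r4,c1): row 4 has {f,g,i,j}; column 1 has {f,h,i,j} → e.
Cell (r4,c6): row 4 has {e,f,g,i,j}; column 6 has {e,f,g,i,j} → h.
Cell (r6,c1): row 6 has {e,f,h,i,j}; column 1 has {e,f,h,i,j} → g.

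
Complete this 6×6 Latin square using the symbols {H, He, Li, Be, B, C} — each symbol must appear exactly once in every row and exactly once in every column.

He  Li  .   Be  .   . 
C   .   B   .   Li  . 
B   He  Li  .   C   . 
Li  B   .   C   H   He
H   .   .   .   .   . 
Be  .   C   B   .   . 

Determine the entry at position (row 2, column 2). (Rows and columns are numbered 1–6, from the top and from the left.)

Be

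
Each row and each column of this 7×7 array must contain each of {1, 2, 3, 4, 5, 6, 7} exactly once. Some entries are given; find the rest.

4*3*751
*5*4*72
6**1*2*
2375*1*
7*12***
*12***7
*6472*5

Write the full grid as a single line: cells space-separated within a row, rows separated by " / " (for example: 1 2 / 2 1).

At row 1, column 2: row 1 has {1,3,4,5,7}; column 2 has {1,3,5,6}; that leaves 2.
At row 1, column 4: row 1 has {1,2,3,4,5,7}; column 4 has {1,2,4,5,7}; that leaves 6.
At row 2, column 3: row 2 has {2,4,5,7}; column 3 has {1,2,3,4,7}; that leaves 6.
At row 3, column 3: row 3 has {1,2,6}; column 3 has {1,2,3,4,6,7}; that leaves 5.
At row 5, column 2: row 5 has {1,2,7}; column 2 has {1,2,3,5,6}; that leaves 4.
At row 6, column 4: row 6 has {1,2,7}; column 4 has {1,2,4,5,6,7}; that leaves 3.
At row 7, column 6: row 7 has {2,4,5,6,7}; column 6 has {1,2,5,7}; that leaves 3.
At row 3, column 2: row 3 has {1,2,5,6}; column 2 has {1,2,3,4,5,6}; that leaves 7.
At row 5, column 6: row 5 has {1,2,4,7}; column 6 has {1,2,3,5,7}; that leaves 6.
At row 5, column 7: row 5 has {1,2,4,6,7}; column 7 has {1,2,5,7}; that leaves 3.
At row 6, column 1: row 6 has {1,2,3,7}; column 1 has {2,4,6,7}; that leaves 5.
At row 6, column 6: row 6 has {1,2,3,5,7}; column 6 has {1,2,3,5,6,7}; that leaves 4.
At row 7, column 1: row 7 has {2,3,4,5,6,7}; column 1 has {2,4,5,6,7}; that leaves 1.
At row 2, column 1: row 2 has {2,4,5,6,7}; column 1 has {1,2,4,5,6,7}; that leaves 3.
At row 2, column 5: row 2 has {2,3,4,5,6,7}; column 5 has {2,7}; that leaves 1.
At row 3, column 7: row 3 has {1,2,5,6,7}; column 7 has {1,2,3,5,7}; that leaves 4.
At row 4, column 7: row 4 has {1,2,3,5,7}; column 7 has {1,2,3,4,5,7}; that leaves 6.
At row 5, column 5: row 5 has {1,2,3,4,6,7}; column 5 has {1,2,7}; that leaves 5.
At row 6, column 5: row 6 has {1,2,3,4,5,7}; column 5 has {1,2,5,7}; that leaves 6.
At row 3, column 5: row 3 has {1,2,4,5,6,7}; column 5 has {1,2,5,6,7}; that leaves 3.
At row 4, column 5: row 4 has {1,2,3,5,6,7}; column 5 has {1,2,3,5,6,7}; that leaves 4.

4 2 3 6 7 5 1 / 3 5 6 4 1 7 2 / 6 7 5 1 3 2 4 / 2 3 7 5 4 1 6 / 7 4 1 2 5 6 3 / 5 1 2 3 6 4 7 / 1 6 4 7 2 3 5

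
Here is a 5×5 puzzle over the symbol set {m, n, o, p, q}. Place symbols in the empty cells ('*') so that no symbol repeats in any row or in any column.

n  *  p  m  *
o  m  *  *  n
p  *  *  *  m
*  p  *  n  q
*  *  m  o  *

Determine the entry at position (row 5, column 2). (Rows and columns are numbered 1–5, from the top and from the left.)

n

(r1,c5) = o
(r2,c3) = q
(r2,c4) = p
(r3,c4) = q
(r4,c1) = m
(r4,c3) = o
(r5,c1) = q
(r5,c2) = n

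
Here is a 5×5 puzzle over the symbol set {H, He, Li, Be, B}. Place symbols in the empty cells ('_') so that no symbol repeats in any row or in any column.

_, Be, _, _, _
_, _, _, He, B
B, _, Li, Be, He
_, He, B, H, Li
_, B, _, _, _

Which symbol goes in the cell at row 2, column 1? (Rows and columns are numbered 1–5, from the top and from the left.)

H

(r1,c5): row 1 has {Be}; column 5 has {He,Li,B}, so it must be H.
(r3,c2): row 3 has {He,Li,Be,B}; column 2 has {He,Be,B}, so it must be H.
(r4,c1): row 4 has {H,He,Li,B}; column 1 has {B}, so it must be Be.
(r5,c4): row 5 has {B}; column 4 has {H,He,Be}, so it must be Li.
(r5,c5): row 5 has {Li,B}; column 5 has {H,He,Li,B}, so it must be Be.
(r1,c3): row 1 has {H,Be}; column 3 has {Li,B}, so it must be He.
(r1,c4): row 1 has {H,He,Be}; column 4 has {H,He,Li,Be}, so it must be B.
(r2,c2): row 2 has {He,B}; column 2 has {H,He,Be,B}, so it must be Li.
(r5,c3): row 5 has {Li,Be,B}; column 3 has {He,Li,B}, so it must be H.
(r1,c1): row 1 has {H,He,Be,B}; column 1 has {Be,B}, so it must be Li.
(r2,c1): row 2 has {He,Li,B}; column 1 has {Li,Be,B}, so it must be H.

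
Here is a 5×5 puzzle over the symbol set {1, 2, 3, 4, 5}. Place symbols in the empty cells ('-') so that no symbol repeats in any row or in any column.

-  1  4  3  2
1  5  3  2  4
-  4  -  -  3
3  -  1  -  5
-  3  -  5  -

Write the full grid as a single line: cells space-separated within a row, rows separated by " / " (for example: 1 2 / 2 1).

Cell (r1,c1): row 1 has {1,2,3,4}; column 1 has {1,3} → 5.
Cell (r3,c1): row 3 has {3,4}; column 1 has {1,3,5} → 2.
Cell (r3,c3): row 3 has {2,3,4}; column 3 has {1,3,4} → 5.
Cell (r3,c4): row 3 has {2,3,4,5}; column 4 has {2,3,5} → 1.
Cell (r4,c2): row 4 has {1,3,5}; column 2 has {1,3,4,5} → 2.
Cell (r4,c4): row 4 has {1,2,3,5}; column 4 has {1,2,3,5} → 4.
Cell (r5,c1): row 5 has {3,5}; column 1 has {1,2,3,5} → 4.
Cell (r5,c3): row 5 has {3,4,5}; column 3 has {1,3,4,5} → 2.
Cell (r5,c5): row 5 has {2,3,4,5}; column 5 has {2,3,4,5} → 1.

5 1 4 3 2 / 1 5 3 2 4 / 2 4 5 1 3 / 3 2 1 4 5 / 4 3 2 5 1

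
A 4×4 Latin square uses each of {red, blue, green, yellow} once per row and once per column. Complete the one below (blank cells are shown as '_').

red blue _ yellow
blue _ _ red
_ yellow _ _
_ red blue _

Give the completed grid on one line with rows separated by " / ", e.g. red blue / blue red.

red blue green yellow / blue green yellow red / green yellow red blue / yellow red blue green

At row 1, column 3: row 1 has {red,blue,yellow}; column 3 has {blue}; that leaves green.
At row 2, column 2: row 2 has {red,blue}; column 2 has {red,blue,yellow}; that leaves green.
At row 2, column 3: row 2 has {red,blue,green}; column 3 has {blue,green}; that leaves yellow.
At row 3, column 1: row 3 has {yellow}; column 1 has {red,blue}; that leaves green.
At row 3, column 3: row 3 has {green,yellow}; column 3 has {blue,green,yellow}; that leaves red.
At row 3, column 4: row 3 has {red,green,yellow}; column 4 has {red,yellow}; that leaves blue.
At row 4, column 1: row 4 has {red,blue}; column 1 has {red,blue,green}; that leaves yellow.
At row 4, column 4: row 4 has {red,blue,yellow}; column 4 has {red,blue,yellow}; that leaves green.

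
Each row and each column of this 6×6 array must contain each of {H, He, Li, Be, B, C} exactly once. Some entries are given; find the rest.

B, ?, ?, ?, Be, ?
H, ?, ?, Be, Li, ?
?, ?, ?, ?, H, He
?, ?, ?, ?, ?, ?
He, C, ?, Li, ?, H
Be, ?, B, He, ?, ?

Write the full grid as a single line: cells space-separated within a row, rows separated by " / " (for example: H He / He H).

B Li He H Be C / H He C Be Li B / C Be Li B H He / Li B H C He Be / He C Be Li B H / Be H B He C Li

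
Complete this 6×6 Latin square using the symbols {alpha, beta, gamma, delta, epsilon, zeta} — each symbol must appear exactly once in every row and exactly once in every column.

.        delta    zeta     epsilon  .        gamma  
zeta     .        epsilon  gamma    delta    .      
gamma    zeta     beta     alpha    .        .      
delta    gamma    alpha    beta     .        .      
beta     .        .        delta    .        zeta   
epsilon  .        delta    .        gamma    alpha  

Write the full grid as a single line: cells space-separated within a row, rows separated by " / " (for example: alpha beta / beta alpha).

Cell (r1,c1): row 1 has {gamma,delta,epsilon,zeta}; column 1 has {beta,gamma,delta,epsilon,zeta} → alpha.
Cell (r1,c5): row 1 has {alpha,gamma,delta,epsilon,zeta}; column 5 has {gamma,delta} → beta.
Cell (r2,c6): row 2 has {gamma,delta,epsilon,zeta}; column 6 has {alpha,gamma,zeta} → beta.
Cell (r3,c5): row 3 has {alpha,beta,gamma,zeta}; column 5 has {beta,gamma,delta} → epsilon.
Cell (r3,c6): row 3 has {alpha,beta,gamma,epsilon,zeta}; column 6 has {alpha,beta,gamma,zeta} → delta.
Cell (r4,c5): row 4 has {alpha,beta,gamma,delta}; column 5 has {beta,gamma,delta,epsilon} → zeta.
Cell (r4,c6): row 4 has {alpha,beta,gamma,delta,zeta}; column 6 has {alpha,beta,gamma,delta,zeta} → epsilon.
Cell (r5,c3): row 5 has {beta,delta,zeta}; column 3 has {alpha,beta,delta,epsilon,zeta} → gamma.
Cell (r5,c5): row 5 has {beta,gamma,delta,zeta}; column 5 has {beta,gamma,delta,epsilon,zeta} → alpha.
Cell (r6,c2): row 6 has {alpha,gamma,delta,epsilon}; column 2 has {gamma,delta,zeta} → beta.
Cell (r6,c4): row 6 has {alpha,beta,gamma,delta,epsilon}; column 4 has {alpha,beta,gamma,delta,epsilon} → zeta.
Cell (r2,c2): row 2 has {beta,gamma,delta,epsilon,zeta}; column 2 has {beta,gamma,delta,zeta} → alpha.
Cell (r5,c2): row 5 has {alpha,beta,gamma,delta,zeta}; column 2 has {alpha,beta,gamma,delta,zeta} → epsilon.

alpha delta zeta epsilon beta gamma / zeta alpha epsilon gamma delta beta / gamma zeta beta alpha epsilon delta / delta gamma alpha beta zeta epsilon / beta epsilon gamma delta alpha zeta / epsilon beta delta zeta gamma alpha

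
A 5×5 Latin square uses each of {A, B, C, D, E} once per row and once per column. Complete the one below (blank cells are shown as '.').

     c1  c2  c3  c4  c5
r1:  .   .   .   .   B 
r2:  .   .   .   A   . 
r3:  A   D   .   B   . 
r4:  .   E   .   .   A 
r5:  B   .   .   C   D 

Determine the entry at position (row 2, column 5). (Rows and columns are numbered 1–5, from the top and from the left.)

C

Cell (r4,c4): row 4 has {A,E}; column 4 has {A,B,C} → D.
Cell (r5,c2): row 5 has {B,C,D}; column 2 has {D,E} → A.
Cell (r5,c3): row 5 has {A,B,C,D}; column 3 is empty so far → E.
Cell (r1,c2): row 1 has {B}; column 2 has {A,D,E} → C.
Cell (r1,c4): row 1 has {B,C}; column 4 has {A,B,C,D} → E.
Cell (r2,c2): row 2 has {A}; column 2 has {A,C,D,E} → B.
Cell (r3,c3): row 3 has {A,B,D}; column 3 has {E} → C.
Cell (r3,c5): row 3 has {A,B,C,D}; column 5 has {A,B,D} → E.
Cell (r4,c1): row 4 has {A,D,E}; column 1 has {A,B} → C.
Cell (r4,c3): row 4 has {A,C,D,E}; column 3 has {C,E} → B.
Cell (r1,c1): row 1 has {B,C,E}; column 1 has {A,B,C} → D.
Cell (r1,c3): row 1 has {B,C,D,E}; column 3 has {B,C,E} → A.
Cell (r2,c1): row 2 has {A,B}; column 1 has {A,B,C,D} → E.
Cell (r2,c3): row 2 has {A,B,E}; column 3 has {A,B,C,E} → D.
Cell (r2,c5): row 2 has {A,B,D,E}; column 5 has {A,B,D,E} → C.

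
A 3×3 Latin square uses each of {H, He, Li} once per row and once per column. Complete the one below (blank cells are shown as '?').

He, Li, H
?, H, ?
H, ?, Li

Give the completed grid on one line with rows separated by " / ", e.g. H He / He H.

He Li H / Li H He / H He Li

At row 2, column 1: row 2 has {H}; column 1 has {H,He}; that leaves Li.
At row 2, column 3: row 2 has {H,Li}; column 3 has {H,Li}; that leaves He.
At row 3, column 2: row 3 has {H,Li}; column 2 has {H,Li}; that leaves He.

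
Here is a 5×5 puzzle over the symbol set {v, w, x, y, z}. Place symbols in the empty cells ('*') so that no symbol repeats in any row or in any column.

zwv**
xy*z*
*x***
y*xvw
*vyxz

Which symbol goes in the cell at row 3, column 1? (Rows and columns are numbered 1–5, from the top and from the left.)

(r1,c4) = y
(r1,c5) = x
(r2,c3) = w
(r2,c5) = v
(r3,c3) = z
(r3,c4) = w
(r3,c5) = y
(r4,c2) = z
(r5,c1) = w
(r3,c1) = v

v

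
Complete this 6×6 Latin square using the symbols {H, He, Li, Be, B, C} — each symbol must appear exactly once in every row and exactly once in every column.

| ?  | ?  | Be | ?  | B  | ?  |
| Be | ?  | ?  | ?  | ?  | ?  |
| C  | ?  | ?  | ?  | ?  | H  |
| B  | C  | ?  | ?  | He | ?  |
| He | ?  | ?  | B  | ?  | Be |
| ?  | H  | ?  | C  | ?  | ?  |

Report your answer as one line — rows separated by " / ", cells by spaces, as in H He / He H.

H He Be Li B C / Be B Li H C He / C Be B He Li H / B C H Be He Li / He Li C B H Be / Li H He C Be B

row 4 has {He,B,C}; column 6 has {H,Be} — only Li is left for (r4,c6).
row 5 has {He,Be,B}; column 2 has {H,C} — only Li is left for (r5,c2).
row 6 has {H,C}; column 1 has {He,Be,B,C} — only Li is left for (r6,c1).
row 6 has {H,Li,C}; column 5 has {He,B} — only Be is left for (r6,c5).
row 1 has {Be,B}; column 1 has {He,Li,Be,B,C} — only H is left for (r1,c1).
row 1 has {H,Be,B}; column 2 has {H,Li,C} — only He is left for (r1,c2).
row 1 has {H,He,Be,B}; column 4 has {B,C} — only Li is left for (r1,c4).
row 1 has {H,He,Li,Be,B}; column 6 has {H,Li,Be} — only C is left for (r1,c6).
row 2 has {Be}; column 2 has {H,He,Li,C} — only B is left for (r2,c2).
row 2 has {Be,B}; column 6 has {H,Li,Be,C} — only He is left for (r2,c6).
row 3 has {H,C}; column 2 has {H,He,Li,B,C} — only Be is left for (r3,c2).
row 3 has {H,Be,C}; column 4 has {Li,B,C} — only He is left for (r3,c4).
row 3 has {H,He,Be,C}; column 5 has {He,Be,B} — only Li is left for (r3,c5).
row 4 has {He,Li,B,C}; column 3 has {Be} — only H is left for (r4,c3).
row 4 has {H,He,Li,B,C}; column 4 has {He,Li,B,C} — only Be is left for (r4,c4).
row 5 has {He,Li,Be,B}; column 3 has {H,Be} — only C is left for (r5,c3).
row 5 has {He,Li,Be,B,C}; column 5 has {He,Li,Be,B} — only H is left for (r5,c5).
row 6 has {H,Li,Be,C}; column 6 has {H,He,Li,Be,C} — only B is left for (r6,c6).
row 2 has {He,Be,B}; column 3 has {H,Be,C} — only Li is left for (r2,c3).
row 2 has {He,Li,Be,B}; column 4 has {He,Li,Be,B,C} — only H is left for (r2,c4).
row 2 has {H,He,Li,Be,B}; column 5 has {H,He,Li,Be,B} — only C is left for (r2,c5).
row 3 has {H,He,Li,Be,C}; column 3 has {H,Li,Be,C} — only B is left for (r3,c3).
row 6 has {H,Li,Be,B,C}; column 3 has {H,Li,Be,B,C} — only He is left for (r6,c3).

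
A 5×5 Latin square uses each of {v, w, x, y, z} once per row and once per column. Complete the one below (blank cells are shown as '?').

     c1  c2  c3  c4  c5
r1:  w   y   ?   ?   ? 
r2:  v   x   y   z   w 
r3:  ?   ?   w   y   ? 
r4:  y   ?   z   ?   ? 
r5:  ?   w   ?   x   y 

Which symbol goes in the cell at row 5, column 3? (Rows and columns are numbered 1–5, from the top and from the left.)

v

Cell (r1,c4): row 1 has {w,y}; column 4 has {x,y,z} → v.
Cell (r4,c2): row 4 has {y,z}; column 2 has {w,x,y} → v.
Cell (r4,c4): row 4 has {v,y,z}; column 4 has {v,x,y,z} → w.
Cell (r4,c5): row 4 has {v,w,y,z}; column 5 has {w,y} → x.
Cell (r5,c1): row 5 has {w,x,y}; column 1 has {v,w,y} → z.
Cell (r5,c3): row 5 has {w,x,y,z}; column 3 has {w,y,z} → v.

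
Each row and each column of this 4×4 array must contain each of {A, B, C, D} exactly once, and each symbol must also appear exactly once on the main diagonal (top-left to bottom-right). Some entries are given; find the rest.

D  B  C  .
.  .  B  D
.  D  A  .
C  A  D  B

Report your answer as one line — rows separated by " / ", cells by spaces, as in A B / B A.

D B C A / A C B D / B D A C / C A D B

(r1,c4) = A
(r2,c1) = A
(r2,c2) = C
(r3,c1) = B
(r3,c4) = C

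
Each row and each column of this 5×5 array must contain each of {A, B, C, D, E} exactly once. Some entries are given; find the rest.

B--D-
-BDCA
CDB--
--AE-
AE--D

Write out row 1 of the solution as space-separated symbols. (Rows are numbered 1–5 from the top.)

(r2,c1) = E
(r3,c4) = A
(r3,c5) = E
(r4,c1) = D
(r4,c2) = C
(r4,c5) = B
(r5,c3) = C
(r5,c4) = B
(r1,c2) = A
(r1,c3) = E
(r1,c5) = C

B A E D C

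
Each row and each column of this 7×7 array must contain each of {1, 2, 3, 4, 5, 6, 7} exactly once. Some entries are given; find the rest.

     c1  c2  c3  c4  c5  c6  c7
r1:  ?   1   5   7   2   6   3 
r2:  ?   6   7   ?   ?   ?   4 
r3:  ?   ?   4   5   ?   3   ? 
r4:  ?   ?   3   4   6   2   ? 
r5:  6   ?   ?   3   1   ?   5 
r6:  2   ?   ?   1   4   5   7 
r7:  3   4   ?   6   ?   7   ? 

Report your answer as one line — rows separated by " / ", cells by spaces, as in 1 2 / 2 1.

Cell (r1,c1): row 1 has {1,2,3,5,6,7}; column 1 has {2,3,6} → 4.
Cell (r2,c4): row 2 has {4,6,7}; column 4 has {1,3,4,5,6,7} → 2.
Cell (r2,c6): row 2 has {2,4,6,7}; column 6 has {2,3,5,6,7} → 1.
Cell (r3,c5): row 3 has {3,4,5}; column 5 has {1,2,4,6} → 7.
Cell (r4,c7): row 4 has {2,3,4,6}; column 7 has {3,4,5,7} → 1.
Cell (r5,c3): row 5 has {1,3,5,6}; column 3 has {3,4,5,7} → 2.
Cell (r5,c6): row 5 has {1,2,3,5,6}; column 6 has {1,2,3,5,6,7} → 4.
Cell (r6,c2): row 6 has {1,2,4,5,7}; column 2 has {1,4,6} → 3.
Cell (r6,c3): row 6 has {1,2,3,4,5,7}; column 3 has {2,3,4,5,7} → 6.
Cell (r7,c3): row 7 has {3,4,6,7}; column 3 has {2,3,4,5,6,7} → 1.
Cell (r7,c5): row 7 has {1,3,4,6,7}; column 5 has {1,2,4,6,7} → 5.
Cell (r7,c7): row 7 has {1,3,4,5,6,7}; column 7 has {1,3,4,5,7} → 2.
Cell (r2,c1): row 2 has {1,2,4,6,7}; column 1 has {2,3,4,6} → 5.
Cell (r2,c5): row 2 has {1,2,4,5,6,7}; column 5 has {1,2,4,5,6,7} → 3.
Cell (r3,c1): row 3 has {3,4,5,7}; column 1 has {2,3,4,5,6} → 1.
Cell (r3,c2): row 3 has {1,3,4,5,7}; column 2 has {1,3,4,6} → 2.
Cell (r3,c7): row 3 has {1,2,3,4,5,7}; column 7 has {1,2,3,4,5,7} → 6.
Cell (r4,c1): row 4 has {1,2,3,4,6}; column 1 has {1,2,3,4,5,6} → 7.
Cell (r4,c2): row 4 has {1,2,3,4,6,7}; column 2 has {1,2,3,4,6} → 5.
Cell (r5,c2): row 5 has {1,2,3,4,5,6}; column 2 has {1,2,3,4,5,6} → 7.

4 1 5 7 2 6 3 / 5 6 7 2 3 1 4 / 1 2 4 5 7 3 6 / 7 5 3 4 6 2 1 / 6 7 2 3 1 4 5 / 2 3 6 1 4 5 7 / 3 4 1 6 5 7 2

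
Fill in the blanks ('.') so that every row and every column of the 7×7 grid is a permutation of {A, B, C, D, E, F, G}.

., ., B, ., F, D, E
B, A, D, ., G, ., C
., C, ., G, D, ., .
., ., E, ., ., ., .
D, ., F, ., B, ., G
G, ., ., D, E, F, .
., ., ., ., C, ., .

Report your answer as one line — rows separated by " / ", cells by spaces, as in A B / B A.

(r1,c2): row 1 has {B,D,E,F}; column 2 has {A,C}, so it must be G.
(r2,c6): row 2 has {A,B,C,D,G}; column 6 has {D,F}, so it must be E.
(r3,c3): row 3 has {C,D,G}; column 3 has {B,D,E,F}, so it must be A.
(r3,c6): row 3 has {A,C,D,G}; column 6 has {D,E,F}, so it must be B.
(r3,c7): row 3 has {A,B,C,D,G}; column 7 has {C,E,G}, so it must be F.
(r4,c5): row 4 has {E}; column 5 has {B,C,D,E,F,G}, so it must be A.
(r5,c2): row 5 has {B,D,F,G}; column 2 has {A,C,G}, so it must be E.
(r6,c2): row 6 has {D,E,F,G}; column 2 has {A,C,E,G}, so it must be B.
(r6,c3): row 6 has {B,D,E,F,G}; column 3 has {A,B,D,E,F}, so it must be C.
(r6,c7): row 6 has {B,C,D,E,F,G}; column 7 has {C,E,F,G}, so it must be A.
(r7,c3): row 7 has {C}; column 3 has {A,B,C,D,E,F}, so it must be G.
(r7,c6): row 7 has {C,G}; column 6 has {B,D,E,F}, so it must be A.
(r2,c4): row 2 has {A,B,C,D,E,G}; column 4 has {D,G}, so it must be F.
(r3,c1): row 3 has {A,B,C,D,F,G}; column 1 has {B,D,G}, so it must be E.
(r5,c6): row 5 has {B,D,E,F,G}; column 6 has {A,B,D,E,F}, so it must be C.
(r7,c1): row 7 has {A,C,G}; column 1 has {B,D,E,G}, so it must be F.
(r7,c2): row 7 has {A,C,F,G}; column 2 has {A,B,C,E,G}, so it must be D.
(r7,c7): row 7 has {A,C,D,F,G}; column 7 has {A,C,E,F,G}, so it must be B.
(r4,c1): row 4 has {A,E}; column 1 has {B,D,E,F,G}, so it must be C.
(r4,c2): row 4 has {A,C,E}; column 2 has {A,B,C,D,E,G}, so it must be F.
(r4,c4): row 4 has {A,C,E,F}; column 4 has {D,F,G}, so it must be B.
(r4,c6): row 4 has {A,B,C,E,F}; column 6 has {A,B,C,D,E,F}, so it must be G.
(r4,c7): row 4 has {A,B,C,E,F,G}; column 7 has {A,B,C,E,F,G}, so it must be D.
(r5,c4): row 5 has {B,C,D,E,F,G}; column 4 has {B,D,F,G}, so it must be A.
(r7,c4): row 7 has {A,B,C,D,F,G}; column 4 has {A,B,D,F,G}, so it must be E.
(r1,c1): row 1 has {B,D,E,F,G}; column 1 has {B,C,D,E,F,G}, so it must be A.
(r1,c4): row 1 has {A,B,D,E,F,G}; column 4 has {A,B,D,E,F,G}, so it must be C.

A G B C F D E / B A D F G E C / E C A G D B F / C F E B A G D / D E F A B C G / G B C D E F A / F D G E C A B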